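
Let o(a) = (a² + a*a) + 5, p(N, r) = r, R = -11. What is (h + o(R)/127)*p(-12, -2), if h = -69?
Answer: 17032/127 ≈ 134.11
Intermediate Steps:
o(a) = 5 + 2*a² (o(a) = (a² + a²) + 5 = 2*a² + 5 = 5 + 2*a²)
(h + o(R)/127)*p(-12, -2) = (-69 + (5 + 2*(-11)²)/127)*(-2) = (-69 + (5 + 2*121)*(1/127))*(-2) = (-69 + (5 + 242)*(1/127))*(-2) = (-69 + 247*(1/127))*(-2) = (-69 + 247/127)*(-2) = -8516/127*(-2) = 17032/127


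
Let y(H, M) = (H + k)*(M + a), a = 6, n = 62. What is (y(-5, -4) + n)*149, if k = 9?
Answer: 10430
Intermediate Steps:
y(H, M) = (6 + M)*(9 + H) (y(H, M) = (H + 9)*(M + 6) = (9 + H)*(6 + M) = (6 + M)*(9 + H))
(y(-5, -4) + n)*149 = ((54 + 6*(-5) + 9*(-4) - 5*(-4)) + 62)*149 = ((54 - 30 - 36 + 20) + 62)*149 = (8 + 62)*149 = 70*149 = 10430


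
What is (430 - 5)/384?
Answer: 425/384 ≈ 1.1068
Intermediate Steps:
(430 - 5)/384 = 425*(1/384) = 425/384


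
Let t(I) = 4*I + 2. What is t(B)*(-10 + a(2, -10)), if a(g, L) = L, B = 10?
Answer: -840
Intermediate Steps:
t(I) = 2 + 4*I
t(B)*(-10 + a(2, -10)) = (2 + 4*10)*(-10 - 10) = (2 + 40)*(-20) = 42*(-20) = -840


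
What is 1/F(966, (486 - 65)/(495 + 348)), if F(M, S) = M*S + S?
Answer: 843/407107 ≈ 0.0020707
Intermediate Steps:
F(M, S) = S + M*S
1/F(966, (486 - 65)/(495 + 348)) = 1/(((486 - 65)/(495 + 348))*(1 + 966)) = 1/((421/843)*967) = 1/(407107/843) = 843/407107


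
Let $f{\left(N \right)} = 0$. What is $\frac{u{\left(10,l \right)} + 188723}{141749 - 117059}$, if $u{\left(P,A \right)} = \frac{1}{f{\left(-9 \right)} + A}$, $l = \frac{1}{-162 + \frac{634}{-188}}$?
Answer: $\frac{5908139}{773620} \approx 7.637$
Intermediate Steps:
$l = - \frac{94}{15545}$ ($l = \frac{1}{-162 + 634 \left(- \frac{1}{188}\right)} = \frac{1}{-162 - \frac{317}{94}} = \frac{1}{- \frac{15545}{94}} = - \frac{94}{15545} \approx -0.006047$)
$u{\left(P,A \right)} = \frac{1}{A}$ ($u{\left(P,A \right)} = \frac{1}{0 + A} = \frac{1}{A}$)
$\frac{u{\left(10,l \right)} + 188723}{141749 - 117059} = \frac{\frac{1}{- \frac{94}{15545}} + 188723}{141749 - 117059} = \frac{- \frac{15545}{94} + 188723}{24690} = \frac{17724417}{94} \cdot \frac{1}{24690} = \frac{5908139}{773620}$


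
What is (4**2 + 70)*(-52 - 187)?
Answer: -20554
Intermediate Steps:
(4**2 + 70)*(-52 - 187) = (16 + 70)*(-239) = 86*(-239) = -20554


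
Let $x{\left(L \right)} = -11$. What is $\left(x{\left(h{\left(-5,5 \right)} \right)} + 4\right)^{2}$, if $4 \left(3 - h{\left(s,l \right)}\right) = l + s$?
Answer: $49$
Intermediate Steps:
$h{\left(s,l \right)} = 3 - \frac{l}{4} - \frac{s}{4}$ ($h{\left(s,l \right)} = 3 - \frac{l + s}{4} = 3 - \left(\frac{l}{4} + \frac{s}{4}\right) = 3 - \frac{l}{4} - \frac{s}{4}$)
$\left(x{\left(h{\left(-5,5 \right)} \right)} + 4\right)^{2} = \left(-11 + 4\right)^{2} = \left(-7\right)^{2} = 49$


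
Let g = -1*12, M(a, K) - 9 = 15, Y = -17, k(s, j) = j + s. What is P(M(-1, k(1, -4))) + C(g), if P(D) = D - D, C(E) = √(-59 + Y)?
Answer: 2*I*√19 ≈ 8.7178*I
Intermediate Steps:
M(a, K) = 24 (M(a, K) = 9 + 15 = 24)
g = -12
C(E) = 2*I*√19 (C(E) = √(-59 - 17) = √(-76) = 2*I*√19)
P(D) = 0
P(M(-1, k(1, -4))) + C(g) = 0 + 2*I*√19 = 2*I*√19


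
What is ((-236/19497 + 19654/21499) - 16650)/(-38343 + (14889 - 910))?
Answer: 1744683957419/2553140124273 ≈ 0.68335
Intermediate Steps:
((-236/19497 + 19654/21499) - 16650)/(-38343 + (14889 - 910)) = ((-236*1/19497 + 19654*(1/21499)) - 16650)/(-38343 + 13979) = ((-236/19497 + 19654/21499) - 16650)/(-24364) = (378120274/419166003 - 16650)*(-1/24364) = -6978735829676/419166003*(-1/24364) = 1744683957419/2553140124273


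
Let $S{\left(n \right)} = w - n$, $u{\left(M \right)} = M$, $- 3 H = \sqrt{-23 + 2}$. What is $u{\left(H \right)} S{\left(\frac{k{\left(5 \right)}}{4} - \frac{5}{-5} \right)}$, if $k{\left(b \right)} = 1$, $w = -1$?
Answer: $\frac{3 i \sqrt{21}}{4} \approx 3.4369 i$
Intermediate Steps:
$H = - \frac{i \sqrt{21}}{3}$ ($H = - \frac{\sqrt{-23 + 2}}{3} = - \frac{\sqrt{-21}}{3} = - \frac{i \sqrt{21}}{3} \approx - 1.5275 i$)
$S{\left(n \right)} = -1 - n$
$u{\left(H \right)} S{\left(\frac{k{\left(5 \right)}}{4} - \frac{5}{-5} \right)} = - \frac{i \sqrt{21}}{3} \left(-1 - \left(1 \cdot \frac{1}{4} - \frac{5}{-5}\right)\right) = - \frac{i \sqrt{21}}{3} \left(-1 - \left(1 \cdot \frac{1}{4} - -1\right)\right) = - \frac{i \sqrt{21}}{3} \left(-1 - \left(\frac{1}{4} + 1\right)\right) = - \frac{i \sqrt{21}}{3} \left(-1 - \frac{5}{4}\right) = - \frac{i \sqrt{21}}{3} \left(- \frac{9}{4}\right) = \frac{3 i \sqrt{21}}{4}$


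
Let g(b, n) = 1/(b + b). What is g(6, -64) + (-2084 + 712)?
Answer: -16463/12 ≈ -1371.9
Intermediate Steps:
g(b, n) = 1/(2*b)
g(6, -64) + (-2084 + 712) = (½)/6 + (-2084 + 712) = (½)*(⅙) - 1372 = 1/12 - 1372 = -16463/12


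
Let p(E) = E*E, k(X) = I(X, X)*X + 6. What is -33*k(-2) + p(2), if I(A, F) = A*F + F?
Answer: -62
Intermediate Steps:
I(A, F) = F + A*F
k(X) = 6 + X**2*(1 + X) (k(X) = (X*(1 + X))*X + 6 = X**2*(1 + X) + 6 = 6 + X**2*(1 + X))
p(E) = E**2
-33*k(-2) + p(2) = -33*(6 + (-2)**2*(1 - 2)) + 2**2 = -33*(6 + 4*(-1)) + 4 = -33*(6 - 4) + 4 = -33*2 + 4 = -11*6 + 4 = -66 + 4 = -62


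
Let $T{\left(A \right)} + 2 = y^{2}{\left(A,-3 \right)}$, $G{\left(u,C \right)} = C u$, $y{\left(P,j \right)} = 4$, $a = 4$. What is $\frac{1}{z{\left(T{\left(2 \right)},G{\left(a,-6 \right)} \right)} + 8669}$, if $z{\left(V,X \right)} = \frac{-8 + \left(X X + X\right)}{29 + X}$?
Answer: $\frac{5}{43889} \approx 0.00011392$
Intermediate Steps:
$T{\left(A \right)} = 14$ ($T{\left(A \right)} = -2 + 4^{2} = -2 + 16 = 14$)
$z{\left(V,X \right)} = \frac{-8 + X + X^{2}}{29 + X}$ ($z{\left(V,X \right)} = \frac{-8 + \left(X^{2} + X\right)}{29 + X} = \frac{-8 + \left(X + X^{2}\right)}{29 + X} = \frac{-8 + X + X^{2}}{29 + X}$)
$\frac{1}{z{\left(T{\left(2 \right)},G{\left(a,-6 \right)} \right)} + 8669} = \frac{1}{\frac{-8 - 24 + \left(\left(-6\right) 4\right)^{2}}{29 - 24} + 8669} = \frac{1}{\frac{-8 - 24 + \left(-24\right)^{2}}{29 - 24} + 8669} = \frac{1}{\frac{-8 - 24 + 576}{5} + 8669} = \frac{1}{\frac{1}{5} \cdot 544 + 8669} = \frac{1}{\frac{544}{5} + 8669} = \frac{1}{\frac{43889}{5}} = \frac{5}{43889}$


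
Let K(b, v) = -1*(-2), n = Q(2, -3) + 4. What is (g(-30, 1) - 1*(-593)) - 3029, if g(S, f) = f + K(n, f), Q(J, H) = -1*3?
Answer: -2433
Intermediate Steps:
Q(J, H) = -3
n = 1 (n = -3 + 4 = 1)
K(b, v) = 2
g(S, f) = 2 + f (g(S, f) = f + 2 = 2 + f)
(g(-30, 1) - 1*(-593)) - 3029 = ((2 + 1) - 1*(-593)) - 3029 = (3 + 593) - 3029 = 596 - 3029 = -2433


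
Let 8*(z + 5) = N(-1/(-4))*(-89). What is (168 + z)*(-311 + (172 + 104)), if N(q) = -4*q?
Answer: -48755/8 ≈ -6094.4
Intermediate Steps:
z = 49/8 (z = -5 + (-(-4)/(-4)*(-89))/8 = -5 + (-(-4)*(-1)/4*(-89))/8 = -5 + (-4*¼*(-89))/8 = -5 + (-1*(-89))/8 = -5 + (⅛)*89 = -5 + 89/8 = 49/8 ≈ 6.1250)
(168 + z)*(-311 + (172 + 104)) = (168 + 49/8)*(-311 + (172 + 104)) = 1393*(-311 + 276)/8 = (1393/8)*(-35) = -48755/8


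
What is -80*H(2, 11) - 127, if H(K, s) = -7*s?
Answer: 6033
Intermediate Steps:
-80*H(2, 11) - 127 = -(-560)*11 - 127 = -80*(-77) - 127 = 6160 - 127 = 6033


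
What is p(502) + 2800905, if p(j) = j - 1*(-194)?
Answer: 2801601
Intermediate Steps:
p(j) = 194 + j (p(j) = j + 194 = 194 + j)
p(502) + 2800905 = (194 + 502) + 2800905 = 696 + 2800905 = 2801601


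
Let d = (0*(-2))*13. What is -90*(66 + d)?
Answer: -5940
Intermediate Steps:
d = 0 (d = 0*13 = 0)
-90*(66 + d) = -90*(66 + 0) = -90*66 = -5940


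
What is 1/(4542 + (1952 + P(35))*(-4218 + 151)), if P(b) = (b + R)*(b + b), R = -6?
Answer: -1/16190252 ≈ -6.1766e-8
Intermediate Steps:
P(b) = 2*b*(-6 + b) (P(b) = (b - 6)*(b + b) = (-6 + b)*(2*b) = 2*b*(-6 + b))
1/(4542 + (1952 + P(35))*(-4218 + 151)) = 1/(4542 + (1952 + 2*35*(-6 + 35))*(-4218 + 151)) = 1/(4542 + (1952 + 2*35*29)*(-4067)) = 1/(4542 + (1952 + 2030)*(-4067)) = 1/(4542 + 3982*(-4067)) = 1/(4542 - 16194794) = 1/(-16190252) = -1/16190252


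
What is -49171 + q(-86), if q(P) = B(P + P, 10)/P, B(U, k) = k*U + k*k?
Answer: -2113543/43 ≈ -49152.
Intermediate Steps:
B(U, k) = k² + U*k (B(U, k) = U*k + k² = k² + U*k)
q(P) = (100 + 20*P)/P (q(P) = (10*((P + P) + 10))/P = (10*(2*P + 10))/P = (10*(10 + 2*P))/P = (100 + 20*P)/P)
-49171 + q(-86) = -49171 + (20 + 100/(-86)) = -49171 + (20 + 100*(-1/86)) = -49171 + (20 - 50/43) = -49171 + 810/43 = -2113543/43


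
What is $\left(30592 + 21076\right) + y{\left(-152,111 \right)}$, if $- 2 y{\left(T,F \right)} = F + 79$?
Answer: $51573$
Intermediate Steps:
$y{\left(T,F \right)} = - \frac{79}{2} - \frac{F}{2}$ ($y{\left(T,F \right)} = - \frac{F + 79}{2} = - \frac{79 + F}{2} = - \frac{79}{2} - \frac{F}{2}$)
$\left(30592 + 21076\right) + y{\left(-152,111 \right)} = \left(30592 + 21076\right) - 95 = 51668 - 95 = 51573$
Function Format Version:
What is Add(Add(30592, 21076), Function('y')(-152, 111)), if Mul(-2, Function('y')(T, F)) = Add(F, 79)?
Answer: 51573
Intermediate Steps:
Function('y')(T, F) = Add(Rational(-79, 2), Mul(Rational(-1, 2), F)) (Function('y')(T, F) = Mul(Rational(-1, 2), Add(F, 79)) = Mul(Rational(-1, 2), Add(79, F)) = Add(Rational(-79, 2), Mul(Rational(-1, 2), F)))
Add(Add(30592, 21076), Function('y')(-152, 111)) = Add(Add(30592, 21076), Add(Rational(-79, 2), Mul(Rational(-1, 2), 111))) = Add(51668, Add(Rational(-79, 2), Rational(-111, 2))) = Add(51668, -95) = 51573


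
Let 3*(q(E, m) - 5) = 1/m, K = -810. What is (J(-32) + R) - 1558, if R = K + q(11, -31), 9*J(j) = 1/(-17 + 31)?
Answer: -9229889/3906 ≈ -2363.0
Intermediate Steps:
q(E, m) = 5 + 1/(3*m)
J(j) = 1/126 (J(j) = 1/(9*(-17 + 31)) = (⅑)/14 = (⅑)*(1/14) = 1/126)
R = -74866/93 (R = -810 + (5 + (⅓)/(-31)) = -810 + (5 + (⅓)*(-1/31)) = -810 + (5 - 1/93) = -810 + 464/93 = -74866/93 ≈ -805.01)
(J(-32) + R) - 1558 = (1/126 - 74866/93) - 1558 = -3144341/3906 - 1558 = -9229889/3906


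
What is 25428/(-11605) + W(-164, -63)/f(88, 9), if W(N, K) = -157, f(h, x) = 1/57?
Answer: -103878573/11605 ≈ -8951.2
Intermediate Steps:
f(h, x) = 1/57
25428/(-11605) + W(-164, -63)/f(88, 9) = 25428/(-11605) - 157/1/57 = 25428*(-1/11605) - 157*57 = -25428/11605 - 8949 = -103878573/11605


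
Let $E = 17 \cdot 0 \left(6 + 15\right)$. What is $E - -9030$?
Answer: $9030$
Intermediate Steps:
$E = 0$ ($E = 0 \cdot 21 = 0$)
$E - -9030 = 0 - -9030 = 0 + \left(-1510 + 10540\right) = 0 + 9030 = 9030$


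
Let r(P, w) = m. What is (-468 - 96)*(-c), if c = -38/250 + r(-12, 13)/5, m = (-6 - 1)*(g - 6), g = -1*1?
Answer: 680184/125 ≈ 5441.5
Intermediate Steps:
g = -1
m = 49 (m = (-6 - 1)*(-1 - 6) = -7*(-7) = 49)
r(P, w) = 49
c = 1206/125 (c = -38/250 + 49/5 = -38*1/250 + 49*(⅕) = -19/125 + 49/5 = 1206/125 ≈ 9.6480)
(-468 - 96)*(-c) = (-468 - 96)*(-1*1206/125) = -564*(-1206/125) = 680184/125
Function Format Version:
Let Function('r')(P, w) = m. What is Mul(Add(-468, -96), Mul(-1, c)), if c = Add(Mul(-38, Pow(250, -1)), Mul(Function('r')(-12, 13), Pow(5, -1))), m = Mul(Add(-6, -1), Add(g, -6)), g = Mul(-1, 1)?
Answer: Rational(680184, 125) ≈ 5441.5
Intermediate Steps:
g = -1
m = 49 (m = Mul(Add(-6, -1), Add(-1, -6)) = Mul(-7, -7) = 49)
Function('r')(P, w) = 49
c = Rational(1206, 125) (c = Add(Mul(-38, Pow(250, -1)), Mul(49, Pow(5, -1))) = Add(Mul(-38, Rational(1, 250)), Mul(49, Rational(1, 5))) = Add(Rational(-19, 125), Rational(49, 5)) = Rational(1206, 125) ≈ 9.6480)
Mul(Add(-468, -96), Mul(-1, c)) = Mul(Add(-468, -96), Mul(-1, Rational(1206, 125))) = Mul(-564, Rational(-1206, 125)) = Rational(680184, 125)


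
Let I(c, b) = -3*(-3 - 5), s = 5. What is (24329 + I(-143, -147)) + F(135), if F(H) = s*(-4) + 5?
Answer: 24338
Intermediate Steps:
I(c, b) = 24 (I(c, b) = -3*(-8) = 24)
F(H) = -15 (F(H) = 5*(-4) + 5 = -20 + 5 = -15)
(24329 + I(-143, -147)) + F(135) = (24329 + 24) - 15 = 24353 - 15 = 24338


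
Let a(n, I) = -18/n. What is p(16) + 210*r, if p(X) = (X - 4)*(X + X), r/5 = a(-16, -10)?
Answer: 6261/4 ≈ 1565.3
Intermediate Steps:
r = 45/8 (r = 5*(-18/(-16)) = 5*(-18*(-1/16)) = 5*(9/8) = 45/8 ≈ 5.6250)
p(X) = 2*X*(-4 + X) (p(X) = (-4 + X)*(2*X) = 2*X*(-4 + X))
p(16) + 210*r = 2*16*(-4 + 16) + 210*(45/8) = 2*16*12 + 4725/4 = 384 + 4725/4 = 6261/4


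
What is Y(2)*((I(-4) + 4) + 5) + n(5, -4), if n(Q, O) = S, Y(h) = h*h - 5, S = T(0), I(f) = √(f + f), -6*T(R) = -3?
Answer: -17/2 - 2*I*√2 ≈ -8.5 - 2.8284*I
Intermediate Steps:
T(R) = ½ (T(R) = -⅙*(-3) = ½)
I(f) = √2*√f (I(f) = √(2*f) = √2*√f)
S = ½ ≈ 0.50000
Y(h) = -5 + h² (Y(h) = h² - 5 = -5 + h²)
n(Q, O) = ½
Y(2)*((I(-4) + 4) + 5) + n(5, -4) = (-5 + 2²)*((√2*√(-4) + 4) + 5) + ½ = (-5 + 4)*((√2*(2*I) + 4) + 5) + ½ = -((2*I*√2 + 4) + 5) + ½ = -((4 + 2*I*√2) + 5) + ½ = -(9 + 2*I*√2) + ½ = (-9 - 2*I*√2) + ½ = -17/2 - 2*I*√2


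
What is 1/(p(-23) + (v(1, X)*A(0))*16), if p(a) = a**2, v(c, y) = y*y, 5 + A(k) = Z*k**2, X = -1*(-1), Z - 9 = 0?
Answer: 1/449 ≈ 0.0022272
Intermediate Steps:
Z = 9 (Z = 9 + 0 = 9)
X = 1
A(k) = -5 + 9*k**2
v(c, y) = y**2
1/(p(-23) + (v(1, X)*A(0))*16) = 1/((-23)**2 + (1**2*(-5 + 9*0**2))*16) = 1/(529 + (1*(-5 + 9*0))*16) = 1/(529 + (1*(-5 + 0))*16) = 1/(529 + (1*(-5))*16) = 1/(529 - 5*16) = 1/(529 - 80) = 1/449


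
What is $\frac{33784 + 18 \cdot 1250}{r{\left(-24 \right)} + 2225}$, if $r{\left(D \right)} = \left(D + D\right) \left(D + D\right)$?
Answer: $\frac{56284}{4529} \approx 12.427$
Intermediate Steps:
$r{\left(D \right)} = 4 D^{2}$ ($r{\left(D \right)} = 2 D 2 D = 4 D^{2}$)
$\frac{33784 + 18 \cdot 1250}{r{\left(-24 \right)} + 2225} = \frac{33784 + 18 \cdot 1250}{4 \left(-24\right)^{2} + 2225} = \frac{33784 + 22500}{4 \cdot 576 + 2225} = \frac{56284}{2304 + 2225} = \frac{56284}{4529}$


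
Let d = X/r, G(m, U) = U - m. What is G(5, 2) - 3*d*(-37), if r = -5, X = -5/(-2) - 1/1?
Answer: -363/10 ≈ -36.300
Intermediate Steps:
X = 3/2 (X = -5*(-½) - 1*1 = 5/2 - 1 = 3/2 ≈ 1.5000)
d = -3/10 (d = (3/2)/(-5) = (3/2)*(-⅕) = -3/10 ≈ -0.30000)
G(5, 2) - 3*d*(-37) = (2 - 1*5) - 3*(-3/10)*(-37) = (2 - 5) + (9/10)*(-37) = -3 - 333/10 = -363/10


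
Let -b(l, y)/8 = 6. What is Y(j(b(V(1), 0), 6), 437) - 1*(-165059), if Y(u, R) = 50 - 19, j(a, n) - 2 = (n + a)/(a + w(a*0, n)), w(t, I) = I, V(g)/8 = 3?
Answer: 165090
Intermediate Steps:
V(g) = 24 (V(g) = 8*3 = 24)
b(l, y) = -48 (b(l, y) = -8*6 = -48)
j(a, n) = 3 (j(a, n) = 2 + (n + a)/(a + n) = 2 + (a + n)/(a + n) = 2 + 1 = 3)
Y(u, R) = 31
Y(j(b(V(1), 0), 6), 437) - 1*(-165059) = 31 - 1*(-165059) = 31 + 165059 = 165090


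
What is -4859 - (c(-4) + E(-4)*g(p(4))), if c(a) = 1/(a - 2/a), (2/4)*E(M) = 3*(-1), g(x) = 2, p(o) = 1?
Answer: -33927/7 ≈ -4846.7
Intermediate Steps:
E(M) = -6 (E(M) = 2*(3*(-1)) = 2*(-3) = -6)
-4859 - (c(-4) + E(-4)*g(p(4))) = -4859 - (-4/(-2 + (-4)**2) - 6*2) = -4859 - (-4/(-2 + 16) - 12) = -4859 - (-4/14 - 12) = -4859 - (-4*1/14 - 12) = -4859 - (-2/7 - 12) = -4859 - 1*(-86/7) = -4859 + 86/7 = -33927/7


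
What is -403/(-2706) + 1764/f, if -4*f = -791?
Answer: 2773187/305778 ≈ 9.0693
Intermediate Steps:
f = 791/4 (f = -¼*(-791) = 791/4 ≈ 197.75)
-403/(-2706) + 1764/f = -403/(-2706) + 1764/(791/4) = -403*(-1/2706) + 1764*(4/791) = 403/2706 + 1008/113 = 2773187/305778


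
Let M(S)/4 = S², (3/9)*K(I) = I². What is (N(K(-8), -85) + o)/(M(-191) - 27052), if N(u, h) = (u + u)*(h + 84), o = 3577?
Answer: 3193/118872 ≈ 0.026861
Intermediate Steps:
K(I) = 3*I²
M(S) = 4*S²
N(u, h) = 2*u*(84 + h) (N(u, h) = (2*u)*(84 + h) = 2*u*(84 + h))
(N(K(-8), -85) + o)/(M(-191) - 27052) = (2*(3*(-8)²)*(84 - 85) + 3577)/(4*(-191)² - 27052) = (2*(3*64)*(-1) + 3577)/(4*36481 - 27052) = (2*192*(-1) + 3577)/(145924 - 27052) = (-384 + 3577)/118872 = 3193*(1/118872) = 3193/118872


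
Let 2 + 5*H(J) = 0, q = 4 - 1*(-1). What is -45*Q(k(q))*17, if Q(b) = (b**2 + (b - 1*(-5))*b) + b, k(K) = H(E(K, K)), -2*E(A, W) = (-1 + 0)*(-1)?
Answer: 7956/5 ≈ 1591.2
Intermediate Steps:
E(A, W) = -1/2 (E(A, W) = -(-1 + 0)*(-1)/2 = -(-1)*(-1)/2 = -1/2*1 = -1/2)
q = 5 (q = 4 + 1 = 5)
H(J) = -2/5 (H(J) = -2/5 + (1/5)*0 = -2/5 + 0 = -2/5)
k(K) = -2/5
Q(b) = b + b**2 + b*(5 + b) (Q(b) = (b**2 + (b + 5)*b) + b = (b**2 + (5 + b)*b) + b = (b**2 + b*(5 + b)) + b = b + b**2 + b*(5 + b))
-45*Q(k(q))*17 = -90*(-2)*(3 - 2/5)/5*17 = -90*(-2)*13/(5*5)*17 = -45*(-52/25)*17 = (468/5)*17 = 7956/5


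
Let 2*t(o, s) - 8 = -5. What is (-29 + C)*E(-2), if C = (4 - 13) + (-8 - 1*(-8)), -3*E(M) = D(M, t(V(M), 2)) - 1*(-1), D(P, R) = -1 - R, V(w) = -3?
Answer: -19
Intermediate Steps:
t(o, s) = 3/2 (t(o, s) = 4 + (½)*(-5) = 4 - 5/2 = 3/2)
E(M) = ½ (E(M) = -((-1 - 1*3/2) - 1*(-1))/3 = -((-1 - 3/2) + 1)/3 = -(-5/2 + 1)/3 = -⅓*(-3/2) = ½)
C = -9 (C = -9 + (-8 + 8) = -9 + 0 = -9)
(-29 + C)*E(-2) = (-29 - 9)*(½) = -38*½ = -19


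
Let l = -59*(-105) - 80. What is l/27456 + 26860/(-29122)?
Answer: -279693565/399786816 ≈ -0.69961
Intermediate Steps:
l = 6115 (l = 6195 - 80 = 6115)
l/27456 + 26860/(-29122) = 6115/27456 + 26860/(-29122) = 6115*(1/27456) + 26860*(-1/29122) = 6115/27456 - 13430/14561 = -279693565/399786816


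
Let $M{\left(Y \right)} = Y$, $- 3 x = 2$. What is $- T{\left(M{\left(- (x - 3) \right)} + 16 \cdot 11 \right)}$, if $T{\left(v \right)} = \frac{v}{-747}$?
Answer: $\frac{539}{2241} \approx 0.24052$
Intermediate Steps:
$x = - \frac{2}{3}$ ($x = \left(- \frac{1}{3}\right) 2 = - \frac{2}{3} \approx -0.66667$)
$T{\left(v \right)} = - \frac{v}{747}$ ($T{\left(v \right)} = v \left(- \frac{1}{747}\right) = - \frac{v}{747}$)
$- T{\left(M{\left(- (x - 3) \right)} + 16 \cdot 11 \right)} = - \frac{\left(-1\right) \left(- (- \frac{2}{3} - 3) + 16 \cdot 11\right)}{747} = - \frac{\left(-1\right) \left(\left(-1\right) \left(- \frac{11}{3}\right) + 176\right)}{747} = - \frac{\left(-1\right) \left(\frac{11}{3} + 176\right)}{747} = - \frac{\left(-1\right) 539}{747 \cdot 3} = \left(-1\right) \left(- \frac{539}{2241}\right) = \frac{539}{2241}$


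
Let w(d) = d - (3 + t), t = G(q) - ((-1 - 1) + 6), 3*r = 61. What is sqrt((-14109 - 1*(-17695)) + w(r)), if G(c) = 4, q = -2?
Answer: sqrt(32430)/3 ≈ 60.028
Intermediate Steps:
r = 61/3 (r = (1/3)*61 = 61/3 ≈ 20.333)
t = 0 (t = 4 - ((-1 - 1) + 6) = 4 - (-2 + 6) = 4 - 1*4 = 4 - 4 = 0)
w(d) = -3 + d (w(d) = d - (3 + 0) = d - 1*3 = d - 3 = -3 + d)
sqrt((-14109 - 1*(-17695)) + w(r)) = sqrt((-14109 - 1*(-17695)) + (-3 + 61/3)) = sqrt((-14109 + 17695) + 52/3) = sqrt(3586 + 52/3) = sqrt(10810/3) = sqrt(32430)/3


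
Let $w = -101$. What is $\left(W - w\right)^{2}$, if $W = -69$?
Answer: $1024$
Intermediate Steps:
$\left(W - w\right)^{2} = \left(-69 - -101\right)^{2} = \left(-69 + 101\right)^{2} = 32^{2} = 1024$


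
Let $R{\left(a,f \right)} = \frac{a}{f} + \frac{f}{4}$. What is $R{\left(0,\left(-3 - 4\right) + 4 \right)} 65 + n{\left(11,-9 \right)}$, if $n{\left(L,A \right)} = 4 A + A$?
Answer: $- \frac{375}{4} \approx -93.75$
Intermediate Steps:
$R{\left(a,f \right)} = \frac{f}{4} + \frac{a}{f}$ ($R{\left(a,f \right)} = \frac{a}{f} + f \frac{1}{4} = \frac{a}{f} + \frac{f}{4} = \frac{f}{4} + \frac{a}{f}$)
$n{\left(L,A \right)} = 5 A$
$R{\left(0,\left(-3 - 4\right) + 4 \right)} 65 + n{\left(11,-9 \right)} = \left(\frac{\left(-3 - 4\right) + 4}{4} + \frac{0}{\left(-3 - 4\right) + 4}\right) 65 + 5 \left(-9\right) = \left(\frac{-7 + 4}{4} + \frac{0}{-7 + 4}\right) 65 - 45 = \left(\frac{1}{4} \left(-3\right) + \frac{0}{-3}\right) 65 - 45 = \left(- \frac{3}{4} + 0 \left(- \frac{1}{3}\right)\right) 65 - 45 = \left(- \frac{3}{4} + 0\right) 65 - 45 = \left(- \frac{3}{4}\right) 65 - 45 = - \frac{195}{4} - 45 = - \frac{375}{4}$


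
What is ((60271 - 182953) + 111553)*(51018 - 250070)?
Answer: 2215249708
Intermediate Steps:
((60271 - 182953) + 111553)*(51018 - 250070) = (-122682 + 111553)*(-199052) = -11129*(-199052) = 2215249708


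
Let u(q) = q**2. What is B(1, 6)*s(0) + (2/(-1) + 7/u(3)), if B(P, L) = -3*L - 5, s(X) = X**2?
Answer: -11/9 ≈ -1.2222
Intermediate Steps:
B(P, L) = -5 - 3*L
B(1, 6)*s(0) + (2/(-1) + 7/u(3)) = (-5 - 3*6)*0**2 + (2/(-1) + 7/(3**2)) = (-5 - 18)*0 + (2*(-1) + 7/9) = -23*0 + (-2 + 7*(1/9)) = 0 + (-2 + 7/9) = 0 - 11/9 = -11/9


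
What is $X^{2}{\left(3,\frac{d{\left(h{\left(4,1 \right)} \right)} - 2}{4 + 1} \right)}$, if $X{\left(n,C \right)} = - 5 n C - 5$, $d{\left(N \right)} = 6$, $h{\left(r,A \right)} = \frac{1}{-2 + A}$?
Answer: $289$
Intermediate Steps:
$X{\left(n,C \right)} = -5 - 5 C n$ ($X{\left(n,C \right)} = - 5 C n - 5 = -5 - 5 C n$)
$X^{2}{\left(3,\frac{d{\left(h{\left(4,1 \right)} \right)} - 2}{4 + 1} \right)} = \left(-5 - 5 \frac{6 - 2}{4 + 1} \cdot 3\right)^{2} = \left(-5 - 5 \cdot \frac{4}{5} \cdot 3\right)^{2} = \left(-5 - 5 \cdot 4 \cdot \frac{1}{5} \cdot 3\right)^{2} = \left(-5 - 4 \cdot 3\right)^{2} = \left(-5 - 12\right)^{2} = \left(-17\right)^{2} = 289$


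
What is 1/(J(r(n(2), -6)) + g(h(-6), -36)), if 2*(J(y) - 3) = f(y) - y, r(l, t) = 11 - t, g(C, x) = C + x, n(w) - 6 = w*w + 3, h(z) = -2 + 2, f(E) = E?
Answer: -1/33 ≈ -0.030303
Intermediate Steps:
h(z) = 0
n(w) = 9 + w**2 (n(w) = 6 + (w*w + 3) = 6 + (w**2 + 3) = 6 + (3 + w**2) = 9 + w**2)
J(y) = 3 (J(y) = 3 + (y - y)/2 = 3 + (1/2)*0 = 3 + 0 = 3)
1/(J(r(n(2), -6)) + g(h(-6), -36)) = 1/(3 + (0 - 36)) = 1/(3 - 36) = 1/(-33) = -1/33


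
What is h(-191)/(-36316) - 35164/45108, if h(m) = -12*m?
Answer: -12325030/14626269 ≈ -0.84266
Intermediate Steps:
h(-191)/(-36316) - 35164/45108 = -12*(-191)/(-36316) - 35164/45108 = 2292*(-1/36316) - 35164*1/45108 = -573/9079 - 8791/11277 = -12325030/14626269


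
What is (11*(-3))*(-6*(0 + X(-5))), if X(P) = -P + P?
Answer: 0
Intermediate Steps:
X(P) = 0
(11*(-3))*(-6*(0 + X(-5))) = (11*(-3))*(-6*(0 + 0)) = -(-99)*2*0 = -(-99)*0 = -33*0 = 0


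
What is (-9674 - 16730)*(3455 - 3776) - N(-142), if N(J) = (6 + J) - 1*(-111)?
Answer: 8475709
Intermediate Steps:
N(J) = 117 + J (N(J) = (6 + J) + 111 = 117 + J)
(-9674 - 16730)*(3455 - 3776) - N(-142) = (-9674 - 16730)*(3455 - 3776) - (117 - 142) = -26404*(-321) - 1*(-25) = 8475684 + 25 = 8475709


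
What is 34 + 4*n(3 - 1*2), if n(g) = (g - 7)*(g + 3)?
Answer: -62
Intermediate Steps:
n(g) = (-7 + g)*(3 + g)
34 + 4*n(3 - 1*2) = 34 + 4*(-21 + (3 - 1*2)² - 4*(3 - 1*2)) = 34 + 4*(-21 + (3 - 2)² - 4*(3 - 2)) = 34 + 4*(-21 + 1² - 4*1) = 34 + 4*(-21 + 1 - 4) = 34 + 4*(-24) = 34 - 96 = -62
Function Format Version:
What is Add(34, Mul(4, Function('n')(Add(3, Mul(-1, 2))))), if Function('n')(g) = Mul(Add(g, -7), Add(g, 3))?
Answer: -62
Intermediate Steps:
Function('n')(g) = Mul(Add(-7, g), Add(3, g))
Add(34, Mul(4, Function('n')(Add(3, Mul(-1, 2))))) = Add(34, Mul(4, Add(-21, Pow(Add(3, Mul(-1, 2)), 2), Mul(-4, Add(3, Mul(-1, 2)))))) = Add(34, Mul(4, Add(-21, Pow(Add(3, -2), 2), Mul(-4, Add(3, -2))))) = Add(34, Mul(4, Add(-21, Pow(1, 2), Mul(-4, 1)))) = Add(34, Mul(4, Add(-21, 1, -4))) = Add(34, Mul(4, -24)) = Add(34, -96) = -62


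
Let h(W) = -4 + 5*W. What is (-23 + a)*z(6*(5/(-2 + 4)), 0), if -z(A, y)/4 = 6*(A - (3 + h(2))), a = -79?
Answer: 14688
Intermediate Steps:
z(A, y) = 216 - 24*A (z(A, y) = -24*(A - (3 + (-4 + 5*2))) = -24*(A - (3 + (-4 + 10))) = -24*(A - (3 + 6)) = -24*(A - 1*9) = -24*(A - 9) = -24*(-9 + A) = -4*(-54 + 6*A) = 216 - 24*A)
(-23 + a)*z(6*(5/(-2 + 4)), 0) = (-23 - 79)*(216 - 144*5/(-2 + 4)) = -102*(216 - 144*5/2) = -102*(216 - 24*15) = -102*(216 - 360) = -102*(-144) = 14688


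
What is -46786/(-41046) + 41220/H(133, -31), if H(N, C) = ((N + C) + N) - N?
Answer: 141390691/348891 ≈ 405.26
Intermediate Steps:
H(N, C) = C + N (H(N, C) = ((C + N) + N) - N = (C + 2*N) - N = C + N)
-46786/(-41046) + 41220/H(133, -31) = -46786/(-41046) + 41220/(-31 + 133) = -46786*(-1/41046) + 41220/102 = 23393/20523 + 41220*(1/102) = 23393/20523 + 6870/17 = 141390691/348891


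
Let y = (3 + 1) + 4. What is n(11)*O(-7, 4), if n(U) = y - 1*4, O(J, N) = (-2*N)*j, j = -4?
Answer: 128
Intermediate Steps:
y = 8 (y = 4 + 4 = 8)
O(J, N) = 8*N (O(J, N) = -2*N*(-4) = 8*N)
n(U) = 4 (n(U) = 8 - 1*4 = 8 - 4 = 4)
n(11)*O(-7, 4) = 4*(8*4) = 4*32 = 128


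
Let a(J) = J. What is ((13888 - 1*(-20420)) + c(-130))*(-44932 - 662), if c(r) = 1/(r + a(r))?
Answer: -203351040963/130 ≈ -1.5642e+9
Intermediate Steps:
c(r) = 1/(2*r) (c(r) = 1/(r + r) = 1/(2*r))
((13888 - 1*(-20420)) + c(-130))*(-44932 - 662) = ((13888 - 1*(-20420)) + (½)/(-130))*(-44932 - 662) = ((13888 + 20420) + (½)*(-1/130))*(-45594) = (34308 - 1/260)*(-45594) = (8920079/260)*(-45594) = -203351040963/130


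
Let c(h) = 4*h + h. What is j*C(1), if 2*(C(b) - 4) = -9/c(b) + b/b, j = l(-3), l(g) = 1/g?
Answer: -6/5 ≈ -1.2000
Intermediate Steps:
j = -⅓ (j = 1/(-3) = -⅓ ≈ -0.33333)
c(h) = 5*h
C(b) = 9/2 - 9/(10*b) (C(b) = 4 + (-9*1/(5*b) + b/b)/2 = 4 + (-9/(5*b) + 1)/2 = 4 + (1 - 9/(5*b))/2 = 4 + (½ - 9/(10*b)) = 9/2 - 9/(10*b))
j*C(1) = -3*(-1 + 5*1)/(10*1) = -3*(-1 + 5)/10 = -3*4/10 = -⅓*18/5 = -6/5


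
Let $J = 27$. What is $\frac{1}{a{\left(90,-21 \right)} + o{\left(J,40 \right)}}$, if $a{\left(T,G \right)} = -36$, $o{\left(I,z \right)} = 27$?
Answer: $- \frac{1}{9} \approx -0.11111$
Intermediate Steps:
$\frac{1}{a{\left(90,-21 \right)} + o{\left(J,40 \right)}} = \frac{1}{-36 + 27} = \frac{1}{-9} = - \frac{1}{9}$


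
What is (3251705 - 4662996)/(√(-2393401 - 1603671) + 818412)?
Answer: -288754372473/167450549704 + 1411291*I*√249817/167450549704 ≈ -1.7244 + 0.0042125*I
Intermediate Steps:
(3251705 - 4662996)/(√(-2393401 - 1603671) + 818412) = -1411291/(√(-3997072) + 818412) = -1411291/(4*I*√249817 + 818412) = -1411291/(818412 + 4*I*√249817)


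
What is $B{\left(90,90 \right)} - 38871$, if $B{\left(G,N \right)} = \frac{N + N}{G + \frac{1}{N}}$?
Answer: $- \frac{314877771}{8101} \approx -38869.0$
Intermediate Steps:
$B{\left(G,N \right)} = \frac{2 N}{G + \frac{1}{N}}$
$B{\left(90,90 \right)} - 38871 = \frac{2 \cdot 90^{2}}{1 + 90 \cdot 90} - 38871 = 2 \cdot 8100 \frac{1}{1 + 8100} - 38871 = 2 \cdot 8100 \cdot \frac{1}{8101} - 38871 = \frac{16200}{8101} - 38871 = - \frac{314877771}{8101}$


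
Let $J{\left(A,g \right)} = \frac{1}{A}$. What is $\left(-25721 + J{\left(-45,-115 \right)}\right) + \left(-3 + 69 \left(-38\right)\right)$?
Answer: $- \frac{1275571}{45} \approx -28346.0$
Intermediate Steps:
$\left(-25721 + J{\left(-45,-115 \right)}\right) + \left(-3 + 69 \left(-38\right)\right) = \left(-25721 + \frac{1}{-45}\right) + \left(-3 + 69 \left(-38\right)\right) = \left(-25721 - \frac{1}{45}\right) - 2625 = - \frac{1157446}{45} - 2625 = - \frac{1275571}{45}$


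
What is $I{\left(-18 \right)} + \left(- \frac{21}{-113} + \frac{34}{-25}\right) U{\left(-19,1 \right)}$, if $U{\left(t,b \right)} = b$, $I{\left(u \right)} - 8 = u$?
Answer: $- \frac{31567}{2825} \approx -11.174$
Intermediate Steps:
$I{\left(u \right)} = 8 + u$
$I{\left(-18 \right)} + \left(- \frac{21}{-113} + \frac{34}{-25}\right) U{\left(-19,1 \right)} = \left(8 - 18\right) + \left(- \frac{21}{-113} + \frac{34}{-25}\right) 1 = -10 + \left(\left(-21\right) \left(- \frac{1}{113}\right) + 34 \left(- \frac{1}{25}\right)\right) 1 = -10 + \left(\frac{21}{113} - \frac{34}{25}\right) 1 = -10 - \frac{3317}{2825} = - \frac{31567}{2825}$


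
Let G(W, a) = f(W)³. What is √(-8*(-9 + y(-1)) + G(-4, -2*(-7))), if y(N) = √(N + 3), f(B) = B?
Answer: 2*√(2 - 2*√2) ≈ 1.8204*I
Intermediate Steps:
G(W, a) = W³
y(N) = √(3 + N)
√(-8*(-9 + y(-1)) + G(-4, -2*(-7))) = √(-8*(-9 + √(3 - 1)) + (-4)³) = √(-8*(-9 + √2) - 64) = √((72 - 8*√2) - 64) = √(8 - 8*√2)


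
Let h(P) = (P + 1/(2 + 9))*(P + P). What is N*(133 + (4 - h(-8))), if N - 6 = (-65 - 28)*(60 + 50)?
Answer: -1175760/11 ≈ -1.0689e+5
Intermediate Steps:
h(P) = 2*P*(1/11 + P) (h(P) = (P + 1/11)*(2*P) = (1/11 + P)*(2*P) = 2*P*(1/11 + P))
N = -10224 (N = 6 + (-65 - 28)*(60 + 50) = 6 - 93*110 = 6 - 10230 = -10224)
N*(133 + (4 - h(-8))) = -10224*(133 + (4 - 2*(-8)*(1 + 11*(-8))/11)) = -10224*(133 + (4 - 2*(-8)*(1 - 88)/11)) = -10224*(133 + (4 - 2*(-8)*(-87)/11)) = -10224*(133 + (4 - 1*1392/11)) = -10224*(133 + (4 - 1392/11)) = -10224*(133 - 1348/11) = -10224*115/11 = -1175760/11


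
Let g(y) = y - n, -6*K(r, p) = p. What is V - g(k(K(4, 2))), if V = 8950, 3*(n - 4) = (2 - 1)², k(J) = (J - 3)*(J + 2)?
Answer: 80639/9 ≈ 8959.9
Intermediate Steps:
K(r, p) = -p/6
k(J) = (-3 + J)*(2 + J)
n = 13/3 (n = 4 + (2 - 1)²/3 = 4 + (⅓)*1² = 4 + (⅓)*1 = 4 + ⅓ = 13/3 ≈ 4.3333)
g(y) = -13/3 + y (g(y) = y - 1*13/3 = y - 13/3 = -13/3 + y)
V - g(k(K(4, 2))) = 8950 - (-13/3 + (-6 + (-⅙*2)² - (-1)*2/6)) = 8950 - (-13/3 + (-6 + (-⅓)² - 1*(-⅓))) = 8950 - (-13/3 + (-6 + ⅑ + ⅓)) = 8950 - (-13/3 - 50/9) = 8950 - 1*(-89/9) = 8950 + 89/9 = 80639/9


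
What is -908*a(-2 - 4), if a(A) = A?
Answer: 5448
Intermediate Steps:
-908*a(-2 - 4) = -908*(-2 - 4) = -908*(-6) = 5448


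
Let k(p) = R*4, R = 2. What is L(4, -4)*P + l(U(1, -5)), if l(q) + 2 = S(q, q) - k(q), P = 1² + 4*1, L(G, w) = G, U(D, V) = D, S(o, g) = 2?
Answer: 12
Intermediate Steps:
P = 5 (P = 1 + 4 = 5)
k(p) = 8 (k(p) = 2*4 = 8)
l(q) = -8 (l(q) = -2 + (2 - 1*8) = -2 + (2 - 8) = -2 - 6 = -8)
L(4, -4)*P + l(U(1, -5)) = 4*5 - 8 = 20 - 8 = 12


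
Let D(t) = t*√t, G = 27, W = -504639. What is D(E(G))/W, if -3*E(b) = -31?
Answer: -31*√93/4541751 ≈ -6.5823e-5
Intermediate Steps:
E(b) = 31/3 (E(b) = -⅓*(-31) = 31/3)
D(t) = t^(3/2)
D(E(G))/W = (31/3)^(3/2)/(-504639) = (31*√93/9)*(-1/504639) = -31*√93/4541751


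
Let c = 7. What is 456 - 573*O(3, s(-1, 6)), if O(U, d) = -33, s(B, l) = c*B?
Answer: 19365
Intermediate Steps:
s(B, l) = 7*B
456 - 573*O(3, s(-1, 6)) = 456 - 573*(-33) = 456 + 18909 = 19365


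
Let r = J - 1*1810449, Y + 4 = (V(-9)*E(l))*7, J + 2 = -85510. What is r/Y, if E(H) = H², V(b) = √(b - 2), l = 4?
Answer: 631987/11500 + 4423909*I*√11/2875 ≈ 54.955 + 5103.5*I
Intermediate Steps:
J = -85512 (J = -2 - 85510 = -85512)
V(b) = √(-2 + b)
Y = -4 + 112*I*√11 (Y = -4 + (√(-2 - 9)*4²)*7 = -4 + (√(-11)*16)*7 = -4 + ((I*√11)*16)*7 = -4 + (16*I*√11)*7 = -4 + 112*I*√11 ≈ -4.0 + 371.46*I)
r = -1895961 (r = -85512 - 1*1810449 = -85512 - 1810449 = -1895961)
r/Y = -1895961/(-4 + 112*I*√11)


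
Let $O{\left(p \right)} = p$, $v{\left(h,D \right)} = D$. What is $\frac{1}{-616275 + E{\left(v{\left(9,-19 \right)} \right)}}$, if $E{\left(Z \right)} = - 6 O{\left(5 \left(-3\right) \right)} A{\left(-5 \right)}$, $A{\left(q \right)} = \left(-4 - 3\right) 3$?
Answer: $- \frac{1}{618165} \approx -1.6177 \cdot 10^{-6}$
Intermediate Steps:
$A{\left(q \right)} = -21$ ($A{\left(q \right)} = \left(-7\right) 3 = -21$)
$E{\left(Z \right)} = -1890$ ($E{\left(Z \right)} = - 6 \cdot 5 \left(-3\right) \left(-21\right) = \left(-6\right) \left(-15\right) \left(-21\right) = 90 \left(-21\right) = -1890$)
$\frac{1}{-616275 + E{\left(v{\left(9,-19 \right)} \right)}} = \frac{1}{-616275 - 1890} = \frac{1}{-618165} = - \frac{1}{618165}$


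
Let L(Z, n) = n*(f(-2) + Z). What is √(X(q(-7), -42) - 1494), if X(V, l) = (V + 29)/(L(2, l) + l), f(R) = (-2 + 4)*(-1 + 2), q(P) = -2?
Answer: 3*I*√813470/70 ≈ 38.654*I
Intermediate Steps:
f(R) = 2 (f(R) = 2*1 = 2)
L(Z, n) = n*(2 + Z)
X(V, l) = (29 + V)/(5*l) (X(V, l) = (V + 29)/(l*(2 + 2) + l) = (29 + V)/(l*4 + l) = (29 + V)/(4*l + l) = (29 + V)/((5*l)) = (29 + V)*(1/(5*l)) = (29 + V)/(5*l))
√(X(q(-7), -42) - 1494) = √((⅕)*(29 - 2)/(-42) - 1494) = √((⅕)*(-1/42)*27 - 1494) = √(-9/70 - 1494) = √(-104589/70) = 3*I*√813470/70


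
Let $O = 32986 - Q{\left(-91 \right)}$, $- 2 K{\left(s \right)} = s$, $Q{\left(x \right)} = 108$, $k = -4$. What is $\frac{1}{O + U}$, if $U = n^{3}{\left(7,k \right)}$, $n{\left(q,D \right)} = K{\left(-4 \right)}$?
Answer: $\frac{1}{32886} \approx 3.0408 \cdot 10^{-5}$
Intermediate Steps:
$K{\left(s \right)} = - \frac{s}{2}$
$n{\left(q,D \right)} = 2$ ($n{\left(q,D \right)} = \left(- \frac{1}{2}\right) \left(-4\right) = 2$)
$U = 8$ ($U = 2^{3} = 8$)
$O = 32878$ ($O = 32986 - 108 = 32878$)
$\frac{1}{O + U} = \frac{1}{32878 + 8} = \frac{1}{32886}$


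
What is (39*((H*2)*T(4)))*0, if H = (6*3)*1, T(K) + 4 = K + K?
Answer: 0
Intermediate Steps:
T(K) = -4 + 2*K (T(K) = -4 + (K + K) = -4 + 2*K)
H = 18 (H = 18*1 = 18)
(39*((H*2)*T(4)))*0 = (39*((18*2)*(-4 + 2*4)))*0 = (39*(36*(-4 + 8)))*0 = (39*(36*4))*0 = (39*144)*0 = 5616*0 = 0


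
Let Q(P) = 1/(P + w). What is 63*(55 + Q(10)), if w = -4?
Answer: 6951/2 ≈ 3475.5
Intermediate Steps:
Q(P) = 1/(-4 + P) (Q(P) = 1/(P - 4) = 1/(-4 + P))
63*(55 + Q(10)) = 63*(55 + 1/(-4 + 10)) = 63*(55 + 1/6) = 63*(55 + ⅙) = 63*(331/6) = 6951/2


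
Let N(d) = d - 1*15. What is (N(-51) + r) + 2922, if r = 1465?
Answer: 4321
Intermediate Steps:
N(d) = -15 + d (N(d) = d - 15 = -15 + d)
(N(-51) + r) + 2922 = ((-15 - 51) + 1465) + 2922 = (-66 + 1465) + 2922 = 1399 + 2922 = 4321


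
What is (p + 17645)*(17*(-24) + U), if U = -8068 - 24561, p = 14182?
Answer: -1051468599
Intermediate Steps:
U = -32629
(p + 17645)*(17*(-24) + U) = (14182 + 17645)*(17*(-24) - 32629) = 31827*(-408 - 32629) = 31827*(-33037) = -1051468599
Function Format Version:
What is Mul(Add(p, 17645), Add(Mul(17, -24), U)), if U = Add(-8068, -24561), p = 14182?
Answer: -1051468599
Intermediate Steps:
U = -32629
Mul(Add(p, 17645), Add(Mul(17, -24), U)) = Mul(Add(14182, 17645), Add(Mul(17, -24), -32629)) = Mul(31827, Add(-408, -32629)) = Mul(31827, -33037) = -1051468599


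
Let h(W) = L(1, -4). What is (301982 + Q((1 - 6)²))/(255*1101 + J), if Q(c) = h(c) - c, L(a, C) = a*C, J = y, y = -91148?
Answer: 301953/189607 ≈ 1.5925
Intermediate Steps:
J = -91148
L(a, C) = C*a
h(W) = -4 (h(W) = -4*1 = -4)
Q(c) = -4 - c
(301982 + Q((1 - 6)²))/(255*1101 + J) = (301982 + (-4 - (1 - 6)²))/(255*1101 - 91148) = (301982 + (-4 - 1*(-5)²))/(280755 - 91148) = (301982 + (-4 - 1*25))/189607 = (301982 + (-4 - 25))*(1/189607) = (301982 - 29)*(1/189607) = 301953*(1/189607) = 301953/189607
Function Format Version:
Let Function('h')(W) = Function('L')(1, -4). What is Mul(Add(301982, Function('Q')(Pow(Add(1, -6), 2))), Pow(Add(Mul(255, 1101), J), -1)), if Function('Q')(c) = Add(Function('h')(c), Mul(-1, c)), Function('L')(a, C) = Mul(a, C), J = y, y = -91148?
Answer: Rational(301953, 189607) ≈ 1.5925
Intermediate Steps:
J = -91148
Function('L')(a, C) = Mul(C, a)
Function('h')(W) = -4 (Function('h')(W) = Mul(-4, 1) = -4)
Function('Q')(c) = Add(-4, Mul(-1, c))
Mul(Add(301982, Function('Q')(Pow(Add(1, -6), 2))), Pow(Add(Mul(255, 1101), J), -1)) = Mul(Add(301982, Add(-4, Mul(-1, Pow(Add(1, -6), 2)))), Pow(Add(Mul(255, 1101), -91148), -1)) = Mul(Add(301982, Add(-4, Mul(-1, Pow(-5, 2)))), Pow(Add(280755, -91148), -1)) = Mul(Add(301982, Add(-4, Mul(-1, 25))), Pow(189607, -1)) = Mul(Add(301982, Add(-4, -25)), Rational(1, 189607)) = Mul(Add(301982, -29), Rational(1, 189607)) = Mul(301953, Rational(1, 189607)) = Rational(301953, 189607)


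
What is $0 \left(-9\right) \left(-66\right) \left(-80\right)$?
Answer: $0$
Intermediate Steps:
$0 \left(-9\right) \left(-66\right) \left(-80\right) = 0 \left(-66\right) \left(-80\right) = 0 \left(-80\right) = 0$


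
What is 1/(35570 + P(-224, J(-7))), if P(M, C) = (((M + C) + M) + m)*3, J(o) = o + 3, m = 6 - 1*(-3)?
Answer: 1/34241 ≈ 2.9205e-5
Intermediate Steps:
m = 9 (m = 6 + 3 = 9)
J(o) = 3 + o
P(M, C) = 27 + 3*C + 6*M (P(M, C) = (((M + C) + M) + 9)*3 = (((C + M) + M) + 9)*3 = ((C + 2*M) + 9)*3 = (9 + C + 2*M)*3 = 27 + 3*C + 6*M)
1/(35570 + P(-224, J(-7))) = 1/(35570 + (27 + 3*(3 - 7) + 6*(-224))) = 1/(35570 + (27 + 3*(-4) - 1344)) = 1/(35570 + (27 - 12 - 1344)) = 1/(35570 - 1329) = 1/34241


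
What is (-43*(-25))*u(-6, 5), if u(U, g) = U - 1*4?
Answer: -10750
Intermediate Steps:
u(U, g) = -4 + U (u(U, g) = U - 4 = -4 + U)
(-43*(-25))*u(-6, 5) = (-43*(-25))*(-4 - 6) = 1075*(-10) = -10750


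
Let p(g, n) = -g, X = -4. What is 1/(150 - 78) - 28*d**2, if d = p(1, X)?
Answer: -2015/72 ≈ -27.986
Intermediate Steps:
d = -1 (d = -1*1 = -1)
1/(150 - 78) - 28*d**2 = 1/(150 - 78) - 28*(-1)**2 = 1/72 - 28*1 = 1/72 - 28 = -2015/72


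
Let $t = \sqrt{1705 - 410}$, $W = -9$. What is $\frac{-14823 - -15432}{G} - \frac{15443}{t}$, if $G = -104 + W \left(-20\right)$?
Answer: $\frac{609}{76} - \frac{15443 \sqrt{1295}}{1295} \approx -421.12$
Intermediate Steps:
$t = \sqrt{1295} \approx 35.986$
$G = 76$ ($G = -104 - -180 = -104 + 180 = 76$)
$\frac{-14823 - -15432}{G} - \frac{15443}{t} = \frac{-14823 - -15432}{76} - \frac{15443}{\sqrt{1295}} = \left(-14823 + 15432\right) \frac{1}{76} - 15443 \frac{\sqrt{1295}}{1295} = 609 \cdot \frac{1}{76} - \frac{15443 \sqrt{1295}}{1295} = \frac{609}{76} - \frac{15443 \sqrt{1295}}{1295}$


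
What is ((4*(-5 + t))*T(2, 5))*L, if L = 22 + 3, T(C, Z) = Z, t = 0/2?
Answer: -2500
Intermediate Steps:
t = 0 (t = 0*(1/2) = 0)
L = 25
((4*(-5 + t))*T(2, 5))*L = ((4*(-5 + 0))*5)*25 = ((4*(-5))*5)*25 = -20*5*25 = -100*25 = -2500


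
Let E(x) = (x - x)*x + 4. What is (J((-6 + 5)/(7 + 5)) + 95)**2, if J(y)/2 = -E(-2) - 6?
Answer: 5625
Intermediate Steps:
E(x) = 4 (E(x) = 0*x + 4 = 0 + 4 = 4)
J(y) = -20 (J(y) = 2*(-1*4 - 6) = 2*(-4 - 6) = 2*(-10) = -20)
(J((-6 + 5)/(7 + 5)) + 95)**2 = (-20 + 95)**2 = 75**2 = 5625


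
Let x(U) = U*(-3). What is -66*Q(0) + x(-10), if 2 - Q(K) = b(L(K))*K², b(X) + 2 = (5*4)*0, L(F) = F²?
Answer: -102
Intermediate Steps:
b(X) = -2 (b(X) = -2 + (5*4)*0 = -2 + 20*0 = -2 + 0 = -2)
x(U) = -3*U
Q(K) = 2 + 2*K² (Q(K) = 2 - (-2)*K² = 2 + 2*K²)
-66*Q(0) + x(-10) = -66*(2 + 2*0²) - 3*(-10) = -66*(2 + 2*0) + 30 = -66*(2 + 0) + 30 = -66*2 + 30 = -132 + 30 = -102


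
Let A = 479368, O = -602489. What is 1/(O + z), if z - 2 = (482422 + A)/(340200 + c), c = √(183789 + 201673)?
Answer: -34864450047339003/21005279348971862629511 + 480895*√385462/21005279348971862629511 ≈ -1.6598e-6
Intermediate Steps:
c = √385462 ≈ 620.86
z = 2 + 961790/(340200 + √385462) (z = 2 + (482422 + 479368)/(340200 + √385462) = 2 + 961790/(340200 + √385462) ≈ 4.8220)
1/(O + z) = 1/(-602489 + (39905161934/8266832467 - 480895*√385462/57867827269)) = 1/(-4980635721048429/8266832467 - 480895*√385462/57867827269)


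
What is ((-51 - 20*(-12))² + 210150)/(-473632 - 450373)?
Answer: -245871/924005 ≈ -0.26609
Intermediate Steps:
((-51 - 20*(-12))² + 210150)/(-473632 - 450373) = ((-51 + 240)² + 210150)/(-924005) = (189² + 210150)*(-1/924005) = (35721 + 210150)*(-1/924005) = 245871*(-1/924005) = -245871/924005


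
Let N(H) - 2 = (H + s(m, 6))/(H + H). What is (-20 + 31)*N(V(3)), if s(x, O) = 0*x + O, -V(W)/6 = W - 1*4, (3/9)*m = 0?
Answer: 33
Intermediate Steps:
m = 0 (m = 3*0 = 0)
V(W) = 24 - 6*W (V(W) = -6*(W - 1*4) = -6*(W - 4) = -6*(-4 + W) = 24 - 6*W)
s(x, O) = O (s(x, O) = 0 + O = O)
N(H) = 2 + (6 + H)/(2*H) (N(H) = 2 + (H + 6)/(H + H) = 2 + (6 + H)/((2*H)) = 2 + (6 + H)*(1/(2*H)) = 2 + (6 + H)/(2*H))
(-20 + 31)*N(V(3)) = (-20 + 31)*(5/2 + 3/(24 - 6*3)) = 11*(5/2 + 3/(24 - 18)) = 11*(5/2 + 3/6) = 11*(5/2 + 3*(⅙)) = 11*(5/2 + ½) = 11*3 = 33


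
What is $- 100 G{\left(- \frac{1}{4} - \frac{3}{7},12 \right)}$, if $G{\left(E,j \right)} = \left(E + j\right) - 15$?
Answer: $\frac{2575}{7} \approx 367.86$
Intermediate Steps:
$G{\left(E,j \right)} = -15 + E + j$
$- 100 G{\left(- \frac{1}{4} - \frac{3}{7},12 \right)} = - 100 \left(-15 - \left(\frac{1}{4} + \frac{3}{7}\right) + 12\right) = - 100 \left(-15 - \frac{19}{28} + 12\right) = \left(-100\right) \left(- \frac{103}{28}\right) = \frac{2575}{7}$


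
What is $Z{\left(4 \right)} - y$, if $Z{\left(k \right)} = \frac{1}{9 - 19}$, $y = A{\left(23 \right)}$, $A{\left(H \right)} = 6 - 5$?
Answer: $- \frac{11}{10} \approx -1.1$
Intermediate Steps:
$A{\left(H \right)} = 1$
$y = 1$
$Z{\left(k \right)} = - \frac{1}{10}$ ($Z{\left(k \right)} = \frac{1}{-10} = - \frac{1}{10}$)
$Z{\left(4 \right)} - y = - \frac{1}{10} - 1 = - \frac{11}{10}$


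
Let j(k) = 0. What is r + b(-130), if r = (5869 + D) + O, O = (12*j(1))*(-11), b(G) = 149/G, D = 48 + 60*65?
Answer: 1276061/130 ≈ 9815.9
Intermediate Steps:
D = 3948 (D = 48 + 3900 = 3948)
O = 0 (O = (12*0)*(-11) = 0*(-11) = 0)
r = 9817 (r = (5869 + 3948) + 0 = 9817 + 0 = 9817)
r + b(-130) = 9817 + 149/(-130) = 9817 + 149*(-1/130) = 9817 - 149/130 = 1276061/130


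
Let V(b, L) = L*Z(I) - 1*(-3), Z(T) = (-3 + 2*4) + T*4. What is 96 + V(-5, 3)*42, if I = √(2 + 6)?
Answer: 852 + 1008*√2 ≈ 2277.5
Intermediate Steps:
I = 2*√2 (I = √8 = 2*√2 ≈ 2.8284)
Z(T) = 5 + 4*T (Z(T) = (-3 + 8) + 4*T = 5 + 4*T)
V(b, L) = 3 + L*(5 + 8*√2) (V(b, L) = L*(5 + 4*(2*√2)) - 1*(-3) = L*(5 + 8*√2) + 3 = 3 + L*(5 + 8*√2))
96 + V(-5, 3)*42 = 96 + (3 + 3*(5 + 8*√2))*42 = 96 + (3 + (15 + 24*√2))*42 = 96 + (18 + 24*√2)*42 = 96 + (756 + 1008*√2) = 852 + 1008*√2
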